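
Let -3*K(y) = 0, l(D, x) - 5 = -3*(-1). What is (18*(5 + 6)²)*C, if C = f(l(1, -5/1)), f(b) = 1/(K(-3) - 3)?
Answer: -726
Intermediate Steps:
l(D, x) = 8 (l(D, x) = 5 - 3*(-1) = 5 + 3 = 8)
K(y) = 0 (K(y) = -⅓*0 = 0)
f(b) = -⅓ (f(b) = 1/(0 - 3) = 1/(-3) = -⅓)
C = -⅓ ≈ -0.33333
(18*(5 + 6)²)*C = (18*(5 + 6)²)*(-⅓) = (18*11²)*(-⅓) = (18*121)*(-⅓) = 2178*(-⅓) = -726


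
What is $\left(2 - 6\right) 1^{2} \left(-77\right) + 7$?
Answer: $315$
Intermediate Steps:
$\left(2 - 6\right) 1^{2} \left(-77\right) + 7 = \left(-4\right) 1 \left(-77\right) + 7 = \left(-4\right) \left(-77\right) + 7 = 308 + 7 = 315$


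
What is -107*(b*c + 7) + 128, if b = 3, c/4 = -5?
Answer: 5799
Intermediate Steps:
c = -20 (c = 4*(-5) = -20)
-107*(b*c + 7) + 128 = -107*(3*(-20) + 7) + 128 = -107*(-60 + 7) + 128 = -107*(-53) + 128 = 5671 + 128 = 5799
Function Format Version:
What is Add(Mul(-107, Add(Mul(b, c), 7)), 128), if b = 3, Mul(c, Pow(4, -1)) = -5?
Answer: 5799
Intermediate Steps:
c = -20 (c = Mul(4, -5) = -20)
Add(Mul(-107, Add(Mul(b, c), 7)), 128) = Add(Mul(-107, Add(Mul(3, -20), 7)), 128) = Add(Mul(-107, Add(-60, 7)), 128) = Add(Mul(-107, -53), 128) = Add(5671, 128) = 5799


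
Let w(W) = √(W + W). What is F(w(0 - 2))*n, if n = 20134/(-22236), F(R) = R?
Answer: -10067*I/5559 ≈ -1.8109*I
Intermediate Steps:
w(W) = √2*√W (w(W) = √(2*W) = √2*√W)
n = -10067/11118 (n = 20134*(-1/22236) = -10067/11118 ≈ -0.90547)
F(w(0 - 2))*n = (√2*√(0 - 2))*(-10067/11118) = (√2*√(-2))*(-10067/11118) = (√2*(I*√2))*(-10067/11118) = (2*I)*(-10067/11118) = -10067*I/5559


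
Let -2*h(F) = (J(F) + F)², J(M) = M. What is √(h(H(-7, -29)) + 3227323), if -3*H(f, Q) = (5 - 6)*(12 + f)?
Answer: √29045857/3 ≈ 1796.5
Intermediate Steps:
H(f, Q) = 4 + f/3 (H(f, Q) = -(5 - 6)*(12 + f)/3 = -(-1)*(12 + f)/3 = -(-12 - f)/3 = 4 + f/3)
h(F) = -2*F² (h(F) = -(F + F)²/2 = -4*F²/2 = -2*F²)
√(h(H(-7, -29)) + 3227323) = √(-2*(4 + (⅓)*(-7))² + 3227323) = √(-2*(4 - 7/3)² + 3227323) = √(-2*(5/3)² + 3227323) = √(-2*25/9 + 3227323) = √(-50/9 + 3227323) = √(29045857/9) = √29045857/3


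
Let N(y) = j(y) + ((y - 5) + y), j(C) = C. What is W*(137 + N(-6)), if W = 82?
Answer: 9348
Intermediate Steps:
N(y) = -5 + 3*y (N(y) = y + ((y - 5) + y) = y + ((-5 + y) + y) = y + (-5 + 2*y) = -5 + 3*y)
W*(137 + N(-6)) = 82*(137 + (-5 + 3*(-6))) = 82*(137 + (-5 - 18)) = 82*(137 - 23) = 82*114 = 9348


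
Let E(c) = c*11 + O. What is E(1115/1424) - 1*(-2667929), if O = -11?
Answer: 3799127497/1424 ≈ 2.6679e+6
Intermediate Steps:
E(c) = -11 + 11*c (E(c) = c*11 - 11 = 11*c - 11 = -11 + 11*c)
E(1115/1424) - 1*(-2667929) = (-11 + 11*(1115/1424)) - 1*(-2667929) = (-11 + 11*(1115*(1/1424))) + 2667929 = (-11 + 11*(1115/1424)) + 2667929 = (-11 + 12265/1424) + 2667929 = -3399/1424 + 2667929 = 3799127497/1424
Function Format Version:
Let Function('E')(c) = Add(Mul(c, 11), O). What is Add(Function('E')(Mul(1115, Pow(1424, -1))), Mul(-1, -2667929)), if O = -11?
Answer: Rational(3799127497, 1424) ≈ 2.6679e+6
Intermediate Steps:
Function('E')(c) = Add(-11, Mul(11, c)) (Function('E')(c) = Add(Mul(c, 11), -11) = Add(Mul(11, c), -11) = Add(-11, Mul(11, c)))
Add(Function('E')(Mul(1115, Pow(1424, -1))), Mul(-1, -2667929)) = Add(Add(-11, Mul(11, Mul(1115, Pow(1424, -1)))), Mul(-1, -2667929)) = Add(Add(-11, Mul(11, Mul(1115, Rational(1, 1424)))), 2667929) = Add(Add(-11, Mul(11, Rational(1115, 1424))), 2667929) = Add(Add(-11, Rational(12265, 1424)), 2667929) = Add(Rational(-3399, 1424), 2667929) = Rational(3799127497, 1424)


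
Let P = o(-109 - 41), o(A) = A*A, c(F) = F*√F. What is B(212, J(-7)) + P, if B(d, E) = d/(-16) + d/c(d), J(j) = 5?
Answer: 89947/4 + √53/106 ≈ 22487.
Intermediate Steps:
c(F) = F^(3/2)
B(d, E) = d^(-½) - d/16 (B(d, E) = d/(-16) + d/(d^(3/2)) = d*(-1/16) + d/d^(3/2) = -d/16 + d^(-½) = d^(-½) - d/16)
o(A) = A²
P = 22500 (P = (-109 - 41)² = (-150)² = 22500)
B(212, J(-7)) + P = (212^(-½) - 1/16*212) + 22500 = (√53/106 - 53/4) + 22500 = (-53/4 + √53/106) + 22500 = 89947/4 + √53/106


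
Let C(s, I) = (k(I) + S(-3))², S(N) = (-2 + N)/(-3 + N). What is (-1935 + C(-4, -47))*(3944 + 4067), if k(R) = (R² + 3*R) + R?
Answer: 1178350014511/36 ≈ 3.2732e+10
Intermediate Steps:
S(N) = (-2 + N)/(-3 + N)
k(R) = R² + 4*R
C(s, I) = (⅚ + I*(4 + I))² (C(s, I) = (I*(4 + I) + (-2 - 3)/(-3 - 3))² = (I*(4 + I) - 5/(-6))² = (I*(4 + I) - ⅙*(-5))² = (I*(4 + I) + ⅚)² = (⅚ + I*(4 + I))²)
(-1935 + C(-4, -47))*(3944 + 4067) = (-1935 + (5 + 6*(-47)*(4 - 47))²/36)*(3944 + 4067) = (-1935 + (5 + 6*(-47)*(-43))²/36)*8011 = (-1935 + (5 + 12126)²/36)*8011 = (-1935 + (1/36)*12131²)*8011 = (-1935 + (1/36)*147161161)*8011 = (-1935 + 147161161/36)*8011 = (147091501/36)*8011 = 1178350014511/36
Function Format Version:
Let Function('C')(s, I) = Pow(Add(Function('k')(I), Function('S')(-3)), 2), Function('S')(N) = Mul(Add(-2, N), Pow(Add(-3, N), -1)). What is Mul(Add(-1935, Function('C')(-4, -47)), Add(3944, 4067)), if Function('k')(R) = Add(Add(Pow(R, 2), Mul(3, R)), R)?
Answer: Rational(1178350014511, 36) ≈ 3.2732e+10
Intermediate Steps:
Function('S')(N) = Mul(Pow(Add(-3, N), -1), Add(-2, N))
Function('k')(R) = Add(Pow(R, 2), Mul(4, R))
Function('C')(s, I) = Pow(Add(Rational(5, 6), Mul(I, Add(4, I))), 2) (Function('C')(s, I) = Pow(Add(Mul(I, Add(4, I)), Mul(Pow(Add(-3, -3), -1), Add(-2, -3))), 2) = Pow(Add(Mul(I, Add(4, I)), Mul(Pow(-6, -1), -5)), 2) = Pow(Add(Mul(I, Add(4, I)), Mul(Rational(-1, 6), -5)), 2) = Pow(Add(Mul(I, Add(4, I)), Rational(5, 6)), 2) = Pow(Add(Rational(5, 6), Mul(I, Add(4, I))), 2))
Mul(Add(-1935, Function('C')(-4, -47)), Add(3944, 4067)) = Mul(Add(-1935, Mul(Rational(1, 36), Pow(Add(5, Mul(6, -47, Add(4, -47))), 2))), Add(3944, 4067)) = Mul(Add(-1935, Mul(Rational(1, 36), Pow(Add(5, Mul(6, -47, -43)), 2))), 8011) = Mul(Add(-1935, Mul(Rational(1, 36), Pow(Add(5, 12126), 2))), 8011) = Mul(Add(-1935, Mul(Rational(1, 36), Pow(12131, 2))), 8011) = Mul(Add(-1935, Mul(Rational(1, 36), 147161161)), 8011) = Mul(Add(-1935, Rational(147161161, 36)), 8011) = Mul(Rational(147091501, 36), 8011) = Rational(1178350014511, 36)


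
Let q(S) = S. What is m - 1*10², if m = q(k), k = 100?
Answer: 0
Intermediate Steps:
m = 100
m - 1*10² = 100 - 1*10² = 100 - 1*100 = 100 - 100 = 0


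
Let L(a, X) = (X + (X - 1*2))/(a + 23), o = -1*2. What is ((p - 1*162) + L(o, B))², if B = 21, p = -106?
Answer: 31225744/441 ≈ 70807.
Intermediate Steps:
o = -2
L(a, X) = (-2 + 2*X)/(23 + a) (L(a, X) = (X + (X - 2))/(23 + a) = (X + (-2 + X))/(23 + a) = (-2 + 2*X)/(23 + a))
((p - 1*162) + L(o, B))² = ((-106 - 1*162) + 2*(-1 + 21)/(23 - 2))² = ((-106 - 162) + 2*20/21)² = (-268 + 2*(1/21)*20)² = (-268 + 40/21)² = (-5588/21)² = 31225744/441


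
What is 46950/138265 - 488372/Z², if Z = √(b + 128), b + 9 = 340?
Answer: -13500640906/12692727 ≈ -1063.7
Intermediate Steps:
b = 331 (b = -9 + 340 = 331)
Z = 3*√51 (Z = √(331 + 128) = √459 = 3*√51 ≈ 21.424)
46950/138265 - 488372/Z² = 46950/138265 - 488372/((3*√51)²) = 46950*(1/138265) - 488372/459 = 9390/27653 - 488372*1/459 = 9390/27653 - 488372/459 = -13500640906/12692727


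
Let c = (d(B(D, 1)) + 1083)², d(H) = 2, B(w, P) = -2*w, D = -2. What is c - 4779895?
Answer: -3602670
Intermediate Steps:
c = 1177225 (c = (2 + 1083)² = 1085² = 1177225)
c - 4779895 = 1177225 - 4779895 = -3602670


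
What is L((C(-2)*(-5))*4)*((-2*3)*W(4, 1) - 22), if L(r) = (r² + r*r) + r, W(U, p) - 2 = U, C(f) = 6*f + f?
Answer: -9110640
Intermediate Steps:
C(f) = 7*f
W(U, p) = 2 + U
L(r) = r + 2*r² (L(r) = (r² + r²) + r = 2*r² + r = r + 2*r²)
L((C(-2)*(-5))*4)*((-2*3)*W(4, 1) - 22) = ((((7*(-2))*(-5))*4)*(1 + 2*(((7*(-2))*(-5))*4)))*((-2*3)*(2 + 4) - 22) = ((-14*(-5)*4)*(1 + 2*(-14*(-5)*4)))*(-6*6 - 22) = ((70*4)*(1 + 2*(70*4)))*(-36 - 22) = (280*(1 + 2*280))*(-58) = (280*(1 + 560))*(-58) = (280*561)*(-58) = 157080*(-58) = -9110640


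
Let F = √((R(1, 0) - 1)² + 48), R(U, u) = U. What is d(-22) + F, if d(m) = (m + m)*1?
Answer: -44 + 4*√3 ≈ -37.072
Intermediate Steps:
d(m) = 2*m (d(m) = (2*m)*1 = 2*m)
F = 4*√3 (F = √((1 - 1)² + 48) = √(0² + 48) = √(0 + 48) = √48 = 4*√3 ≈ 6.9282)
d(-22) + F = 2*(-22) + 4*√3 = -44 + 4*√3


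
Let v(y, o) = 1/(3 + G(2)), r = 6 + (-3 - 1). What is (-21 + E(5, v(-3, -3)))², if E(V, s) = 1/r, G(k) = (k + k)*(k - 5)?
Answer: 1681/4 ≈ 420.25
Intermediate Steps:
G(k) = 2*k*(-5 + k) (G(k) = (2*k)*(-5 + k) = 2*k*(-5 + k))
r = 2 (r = 6 - 4 = 2)
v(y, o) = -⅑ (v(y, o) = 1/(3 + 2*2*(-5 + 2)) = 1/(3 + 2*2*(-3)) = 1/(3 - 12) = 1/(-9) = -⅑)
E(V, s) = ½ (E(V, s) = 1/2 = ½)
(-21 + E(5, v(-3, -3)))² = (-21 + ½)² = (-41/2)² = 1681/4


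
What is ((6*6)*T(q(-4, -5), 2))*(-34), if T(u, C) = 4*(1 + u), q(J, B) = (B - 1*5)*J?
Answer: -200736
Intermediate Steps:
q(J, B) = J*(-5 + B) (q(J, B) = (B - 5)*J = (-5 + B)*J = J*(-5 + B))
T(u, C) = 4 + 4*u
((6*6)*T(q(-4, -5), 2))*(-34) = ((6*6)*(4 + 4*(-4*(-5 - 5))))*(-34) = (36*(4 + 4*(-4*(-10))))*(-34) = (36*(4 + 4*40))*(-34) = (36*(4 + 160))*(-34) = (36*164)*(-34) = 5904*(-34) = -200736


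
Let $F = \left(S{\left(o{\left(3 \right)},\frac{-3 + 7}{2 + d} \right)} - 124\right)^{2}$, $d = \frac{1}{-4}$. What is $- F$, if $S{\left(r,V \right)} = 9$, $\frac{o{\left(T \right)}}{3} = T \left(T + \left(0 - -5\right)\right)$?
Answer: $-13225$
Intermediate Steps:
$d = - \frac{1}{4} \approx -0.25$
$o{\left(T \right)} = 3 T \left(5 + T\right)$ ($o{\left(T \right)} = 3 T \left(T + \left(0 - -5\right)\right) = 3 T \left(T + \left(0 + 5\right)\right) = 3 T \left(T + 5\right) = 3 T \left(5 + T\right)$)
$F = 13225$ ($F = \left(9 - 124\right)^{2} = \left(-115\right)^{2} = 13225$)
$- F = \left(-1\right) 13225 = -13225$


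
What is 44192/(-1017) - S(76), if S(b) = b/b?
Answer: -45209/1017 ≈ -44.453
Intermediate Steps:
S(b) = 1
44192/(-1017) - S(76) = 44192/(-1017) - 1*1 = 44192*(-1/1017) - 1 = -44192/1017 - 1 = -45209/1017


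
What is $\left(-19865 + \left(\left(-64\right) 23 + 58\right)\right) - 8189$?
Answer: $-29468$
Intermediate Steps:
$\left(-19865 + \left(\left(-64\right) 23 + 58\right)\right) - 8189 = \left(-19865 + \left(-1472 + 58\right)\right) - 8189 = \left(-19865 - 1414\right) - 8189 = -21279 - 8189 = -29468$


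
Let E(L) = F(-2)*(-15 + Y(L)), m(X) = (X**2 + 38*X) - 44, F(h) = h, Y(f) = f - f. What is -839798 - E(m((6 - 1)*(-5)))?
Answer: -839828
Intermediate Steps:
Y(f) = 0
m(X) = -44 + X**2 + 38*X
E(L) = 30 (E(L) = -2*(-15 + 0) = -2*(-15) = 30)
-839798 - E(m((6 - 1)*(-5))) = -839798 - 1*30 = -839798 - 30 = -839828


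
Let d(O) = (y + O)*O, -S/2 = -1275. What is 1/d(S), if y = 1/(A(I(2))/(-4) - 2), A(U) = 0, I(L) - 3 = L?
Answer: 1/6501225 ≈ 1.5382e-7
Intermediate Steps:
S = 2550 (S = -2*(-1275) = 2550)
I(L) = 3 + L
y = -½ (y = 1/(0/(-4) - 2) = 1/(0*(-¼) - 2) = 1/(0 - 2) = 1/(-2) = -½ ≈ -0.50000)
d(O) = O*(-½ + O) (d(O) = (-½ + O)*O = O*(-½ + O))
1/d(S) = 1/(2550*(-½ + 2550)) = 1/(2550*(5099/2)) = 1/6501225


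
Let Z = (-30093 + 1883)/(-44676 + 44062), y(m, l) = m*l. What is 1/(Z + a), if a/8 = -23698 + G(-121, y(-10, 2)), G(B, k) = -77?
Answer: -307/58377295 ≈ -5.2589e-6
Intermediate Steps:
y(m, l) = l*m
Z = 14105/307 (Z = -28210/(-614) = -28210*(-1/614) = 14105/307 ≈ 45.945)
a = -190200 (a = 8*(-23698 - 77) = 8*(-23775) = -190200)
1/(Z + a) = 1/(14105/307 - 190200) = 1/(-58377295/307) = -307/58377295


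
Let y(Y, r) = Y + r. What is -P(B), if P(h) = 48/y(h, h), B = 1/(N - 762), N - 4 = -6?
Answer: 18336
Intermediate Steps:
N = -2 (N = 4 - 6 = -2)
B = -1/764 (B = 1/(-2 - 762) = 1/(-764) = -1/764 ≈ -0.0013089)
P(h) = 24/h (P(h) = 48/(h + h) = 48/((2*h)) = 48*(1/(2*h)) = 24/h)
-P(B) = -24/(-1/764) = -24*(-764) = -1*(-18336) = 18336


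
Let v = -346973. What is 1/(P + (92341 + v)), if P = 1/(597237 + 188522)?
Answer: -785759/200079385687 ≈ -3.9272e-6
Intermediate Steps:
P = 1/785759 ≈ 1.2727e-6
1/(P + (92341 + v)) = 1/(1/785759 + (92341 - 346973)) = 1/(1/785759 - 254632) = 1/(-200079385687/785759) = -785759/200079385687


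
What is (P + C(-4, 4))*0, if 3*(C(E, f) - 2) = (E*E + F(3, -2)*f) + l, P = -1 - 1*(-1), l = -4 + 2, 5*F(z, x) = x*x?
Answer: 0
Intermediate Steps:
F(z, x) = x**2/5 (F(z, x) = (x*x)/5 = x**2/5)
l = -2
P = 0 (P = -1 + 1 = 0)
C(E, f) = 4/3 + E**2/3 + 4*f/15 (C(E, f) = 2 + ((E*E + ((1/5)*(-2)**2)*f) - 2)/3 = 2 + ((E**2 + ((1/5)*4)*f) - 2)/3 = 2 + ((E**2 + 4*f/5) - 2)/3 = 2 + (-2 + E**2 + 4*f/5)/3 = 2 + (-2/3 + E**2/3 + 4*f/15) = 4/3 + E**2/3 + 4*f/15)
(P + C(-4, 4))*0 = (0 + (4/3 + (1/3)*(-4)**2 + (4/15)*4))*0 = (0 + (4/3 + (1/3)*16 + 16/15))*0 = (0 + (4/3 + 16/3 + 16/15))*0 = (0 + 116/15)*0 = (116/15)*0 = 0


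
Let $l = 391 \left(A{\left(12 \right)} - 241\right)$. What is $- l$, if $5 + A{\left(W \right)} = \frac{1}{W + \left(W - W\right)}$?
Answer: $\frac{1153841}{12} \approx 96153.0$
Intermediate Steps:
$A{\left(W \right)} = -5 + \frac{1}{W}$ ($A{\left(W \right)} = -5 + \frac{1}{W + \left(W - W\right)} = -5 + \frac{1}{W + 0} = -5 + \frac{1}{W}$)
$l = - \frac{1153841}{12}$ ($l = 391 \left(\left(-5 + \frac{1}{12}\right) - 241\right) = 391 \left(- \frac{59}{12} - 241\right) = 391 \left(- \frac{2951}{12}\right) = - \frac{1153841}{12} \approx -96153.0$)
$- l = \left(-1\right) \left(- \frac{1153841}{12}\right) = \frac{1153841}{12}$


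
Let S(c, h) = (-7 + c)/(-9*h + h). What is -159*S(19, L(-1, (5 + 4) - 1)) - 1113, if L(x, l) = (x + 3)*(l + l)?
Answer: -70755/64 ≈ -1105.5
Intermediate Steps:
L(x, l) = 2*l*(3 + x) (L(x, l) = (3 + x)*(2*l) = 2*l*(3 + x))
S(c, h) = -(-7 + c)/(8*h) (S(c, h) = (-7 + c)/((-8*h)) = (-7 + c)*(-1/(8*h)) = -(-7 + c)/(8*h))
-159*S(19, L(-1, (5 + 4) - 1)) - 1113 = -159*(7 - 1*19)/(8*(2*((5 + 4) - 1)*(3 - 1))) - 1113 = -159*(7 - 19)/(8*(2*(9 - 1)*2)) - 1113 = -159*(-12)/(8*(2*8*2)) - 1113 = -159*(-12)/(8*32) - 1113 = -159*(-3/64) - 1113 = 477/64 - 1113 = -70755/64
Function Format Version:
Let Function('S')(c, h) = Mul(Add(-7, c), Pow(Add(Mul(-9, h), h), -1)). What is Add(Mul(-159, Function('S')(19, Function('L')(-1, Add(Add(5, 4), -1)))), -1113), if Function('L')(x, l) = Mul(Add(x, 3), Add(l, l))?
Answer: Rational(-70755, 64) ≈ -1105.5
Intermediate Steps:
Function('L')(x, l) = Mul(2, l, Add(3, x)) (Function('L')(x, l) = Mul(Add(3, x), Mul(2, l)) = Mul(2, l, Add(3, x)))
Function('S')(c, h) = Mul(Rational(-1, 8), Pow(h, -1), Add(-7, c)) (Function('S')(c, h) = Mul(Add(-7, c), Pow(Mul(-8, h), -1)) = Mul(Add(-7, c), Mul(Rational(-1, 8), Pow(h, -1))) = Mul(Rational(-1, 8), Pow(h, -1), Add(-7, c)))
Add(Mul(-159, Function('S')(19, Function('L')(-1, Add(Add(5, 4), -1)))), -1113) = Add(Mul(-159, Mul(Rational(1, 8), Pow(Mul(2, Add(Add(5, 4), -1), Add(3, -1)), -1), Add(7, Mul(-1, 19)))), -1113) = Add(Mul(-159, Mul(Rational(1, 8), Pow(Mul(2, Add(9, -1), 2), -1), Add(7, -19))), -1113) = Add(Mul(-159, Mul(Rational(1, 8), Pow(Mul(2, 8, 2), -1), -12)), -1113) = Add(Mul(-159, Mul(Rational(1, 8), Pow(32, -1), -12)), -1113) = Add(Mul(-159, Mul(Rational(1, 8), Rational(1, 32), -12)), -1113) = Add(Mul(-159, Rational(-3, 64)), -1113) = Add(Rational(477, 64), -1113) = Rational(-70755, 64)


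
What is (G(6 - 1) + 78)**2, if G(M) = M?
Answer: 6889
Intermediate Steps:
(G(6 - 1) + 78)**2 = ((6 - 1) + 78)**2 = (5 + 78)**2 = 83**2 = 6889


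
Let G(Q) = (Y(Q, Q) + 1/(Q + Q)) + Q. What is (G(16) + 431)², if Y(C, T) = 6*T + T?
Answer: 320016321/1024 ≈ 3.1252e+5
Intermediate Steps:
Y(C, T) = 7*T
G(Q) = 1/(2*Q) + 8*Q (G(Q) = (7*Q + 1/(Q + Q)) + Q = (7*Q + 1/(2*Q)) + Q = (1/(2*Q) + 7*Q) + Q = 1/(2*Q) + 8*Q)
(G(16) + 431)² = (((½)/16 + 8*16) + 431)² = (((½)*(1/16) + 128) + 431)² = ((1/32 + 128) + 431)² = (4097/32 + 431)² = (17889/32)² = 320016321/1024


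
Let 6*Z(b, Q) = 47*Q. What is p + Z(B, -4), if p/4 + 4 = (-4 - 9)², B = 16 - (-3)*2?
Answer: 1886/3 ≈ 628.67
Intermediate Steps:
B = 22 (B = 16 - 1*(-6) = 16 + 6 = 22)
Z(b, Q) = 47*Q/6 (Z(b, Q) = (47*Q)/6 = 47*Q/6)
p = 660 (p = -16 + 4*(-4 - 9)² = -16 + 4*(-13)² = -16 + 4*169 = -16 + 676 = 660)
p + Z(B, -4) = 660 + (47/6)*(-4) = 660 - 94/3 = 1886/3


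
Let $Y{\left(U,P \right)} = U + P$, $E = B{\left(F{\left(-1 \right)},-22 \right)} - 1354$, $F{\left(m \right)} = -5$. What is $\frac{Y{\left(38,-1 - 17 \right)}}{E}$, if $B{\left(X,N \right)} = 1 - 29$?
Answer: $- \frac{10}{691} \approx -0.014472$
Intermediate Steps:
$B{\left(X,N \right)} = -28$
$E = -1382$ ($E = -28 - 1354 = -1382$)
$Y{\left(U,P \right)} = P + U$
$\frac{Y{\left(38,-1 - 17 \right)}}{E} = \frac{\left(-1 - 17\right) + 38}{-1382} = \left(\left(-1 - 17\right) + 38\right) \left(- \frac{1}{1382}\right) = \left(-18 + 38\right) \left(- \frac{1}{1382}\right) = 20 \left(- \frac{1}{1382}\right) = - \frac{10}{691}$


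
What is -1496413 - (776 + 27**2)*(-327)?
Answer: -1004278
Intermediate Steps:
-1496413 - (776 + 27**2)*(-327) = -1496413 - (776 + 729)*(-327) = -1496413 - 1505*(-327) = -1496413 - 1*(-492135) = -1496413 + 492135 = -1004278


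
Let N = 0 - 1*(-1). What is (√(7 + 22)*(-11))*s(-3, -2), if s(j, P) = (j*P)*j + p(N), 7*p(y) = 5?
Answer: 1331*√29/7 ≈ 1024.0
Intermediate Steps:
N = 1 (N = 0 + 1 = 1)
p(y) = 5/7 (p(y) = (⅐)*5 = 5/7)
s(j, P) = 5/7 + P*j² (s(j, P) = (j*P)*j + 5/7 = (P*j)*j + 5/7 = P*j² + 5/7 = 5/7 + P*j²)
(√(7 + 22)*(-11))*s(-3, -2) = (√(7 + 22)*(-11))*(5/7 - 2*(-3)²) = (√29*(-11))*(5/7 - 2*9) = (-11*√29)*(5/7 - 18) = -11*√29*(-121/7) = 1331*√29/7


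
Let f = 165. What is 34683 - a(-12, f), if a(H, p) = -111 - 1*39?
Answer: 34833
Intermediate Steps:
a(H, p) = -150 (a(H, p) = -111 - 39 = -150)
34683 - a(-12, f) = 34683 - 1*(-150) = 34683 + 150 = 34833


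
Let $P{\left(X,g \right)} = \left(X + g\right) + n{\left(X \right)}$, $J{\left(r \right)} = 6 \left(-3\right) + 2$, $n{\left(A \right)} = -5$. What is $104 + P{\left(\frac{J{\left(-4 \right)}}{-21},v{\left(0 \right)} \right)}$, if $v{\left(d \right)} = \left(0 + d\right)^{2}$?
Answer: $\frac{2095}{21} \approx 99.762$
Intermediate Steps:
$v{\left(d \right)} = d^{2}$
$J{\left(r \right)} = -16$ ($J{\left(r \right)} = -18 + 2 = -16$)
$P{\left(X,g \right)} = -5 + X + g$ ($P{\left(X,g \right)} = \left(X + g\right) - 5 = -5 + X + g$)
$104 + P{\left(\frac{J{\left(-4 \right)}}{-21},v{\left(0 \right)} \right)} = 104 - \left(5 + 0 - \frac{16}{21}\right) = 104 - \frac{89}{21} = \frac{2095}{21}$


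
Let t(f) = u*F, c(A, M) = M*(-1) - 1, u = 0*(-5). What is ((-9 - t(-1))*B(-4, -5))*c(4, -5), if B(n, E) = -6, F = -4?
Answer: 216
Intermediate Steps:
u = 0
c(A, M) = -1 - M (c(A, M) = -M - 1 = -1 - M)
t(f) = 0 (t(f) = 0*(-4) = 0)
((-9 - t(-1))*B(-4, -5))*c(4, -5) = ((-9 - 1*0)*(-6))*(-1 - 1*(-5)) = ((-9 + 0)*(-6))*(-1 + 5) = -9*(-6)*4 = 54*4 = 216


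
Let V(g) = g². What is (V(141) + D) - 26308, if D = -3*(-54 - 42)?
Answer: -6139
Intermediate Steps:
D = 288 (D = -3*(-96) = 288)
(V(141) + D) - 26308 = (141² + 288) - 26308 = (19881 + 288) - 26308 = 20169 - 26308 = -6139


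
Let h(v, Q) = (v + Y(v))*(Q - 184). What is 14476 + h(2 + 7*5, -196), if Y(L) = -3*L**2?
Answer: 1561076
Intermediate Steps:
h(v, Q) = (-184 + Q)*(v - 3*v**2) (h(v, Q) = (v - 3*v**2)*(Q - 184) = (v - 3*v**2)*(-184 + Q) = (-184 + Q)*(v - 3*v**2))
14476 + h(2 + 7*5, -196) = 14476 + (2 + 7*5)*(-184 - 196 + 552*(2 + 7*5) - 3*(-196)*(2 + 7*5)) = 14476 + (2 + 35)*(-184 - 196 + 552*(2 + 35) - 3*(-196)*(2 + 35)) = 14476 + 37*(-184 - 196 + 552*37 - 3*(-196)*37) = 14476 + 37*(-184 - 196 + 20424 + 21756) = 14476 + 37*41800 = 14476 + 1546600 = 1561076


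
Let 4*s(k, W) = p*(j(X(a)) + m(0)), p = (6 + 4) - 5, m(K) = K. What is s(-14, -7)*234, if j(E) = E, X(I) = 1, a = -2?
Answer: 585/2 ≈ 292.50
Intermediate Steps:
p = 5 (p = 10 - 5 = 5)
s(k, W) = 5/4 (s(k, W) = (5*(1 + 0))/4 = (5*1)/4 = (¼)*5 = 5/4)
s(-14, -7)*234 = (5/4)*234 = 585/2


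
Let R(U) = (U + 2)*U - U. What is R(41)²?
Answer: 2965284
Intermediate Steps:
R(U) = -U + U*(2 + U) (R(U) = (2 + U)*U - U = U*(2 + U) - U = -U + U*(2 + U))
R(41)² = (41*(1 + 41))² = (41*42)² = 1722² = 2965284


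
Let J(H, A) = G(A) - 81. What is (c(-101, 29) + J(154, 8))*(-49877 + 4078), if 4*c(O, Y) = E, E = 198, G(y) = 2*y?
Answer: 1419769/2 ≈ 7.0988e+5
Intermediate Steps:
c(O, Y) = 99/2 (c(O, Y) = (¼)*198 = 99/2)
J(H, A) = -81 + 2*A (J(H, A) = 2*A - 81 = -81 + 2*A)
(c(-101, 29) + J(154, 8))*(-49877 + 4078) = (99/2 + (-81 + 2*8))*(-49877 + 4078) = (99/2 + (-81 + 16))*(-45799) = (99/2 - 65)*(-45799) = -31/2*(-45799) = 1419769/2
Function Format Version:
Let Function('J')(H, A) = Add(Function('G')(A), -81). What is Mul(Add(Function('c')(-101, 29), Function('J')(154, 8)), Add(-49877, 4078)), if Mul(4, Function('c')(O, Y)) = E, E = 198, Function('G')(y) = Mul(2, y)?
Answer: Rational(1419769, 2) ≈ 7.0988e+5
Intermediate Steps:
Function('c')(O, Y) = Rational(99, 2) (Function('c')(O, Y) = Mul(Rational(1, 4), 198) = Rational(99, 2))
Function('J')(H, A) = Add(-81, Mul(2, A)) (Function('J')(H, A) = Add(Mul(2, A), -81) = Add(-81, Mul(2, A)))
Mul(Add(Function('c')(-101, 29), Function('J')(154, 8)), Add(-49877, 4078)) = Mul(Add(Rational(99, 2), Add(-81, Mul(2, 8))), Add(-49877, 4078)) = Mul(Add(Rational(99, 2), Add(-81, 16)), -45799) = Mul(Add(Rational(99, 2), -65), -45799) = Mul(Rational(-31, 2), -45799) = Rational(1419769, 2)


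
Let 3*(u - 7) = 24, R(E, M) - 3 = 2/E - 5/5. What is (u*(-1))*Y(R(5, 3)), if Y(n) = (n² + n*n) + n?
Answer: -1044/5 ≈ -208.80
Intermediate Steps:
R(E, M) = 2 + 2/E (R(E, M) = 3 + (2/E - 5/5) = 3 + (2/E - 5*⅕) = 3 + (2/E - 1) = 3 + (-1 + 2/E) = 2 + 2/E)
u = 15 (u = 7 + (⅓)*24 = 7 + 8 = 15)
Y(n) = n + 2*n² (Y(n) = (n² + n²) + n = 2*n² + n = n + 2*n²)
(u*(-1))*Y(R(5, 3)) = (15*(-1))*((2 + 2/5)*(1 + 2*(2 + 2/5))) = -15*(2 + 2*(⅕))*(1 + 2*(2 + 2*(⅕))) = -15*(2 + ⅖)*(1 + 2*(2 + ⅖)) = -36*(1 + 2*(12/5)) = -36*(1 + 24/5) = -36*29/5 = -15*348/25 = -1044/5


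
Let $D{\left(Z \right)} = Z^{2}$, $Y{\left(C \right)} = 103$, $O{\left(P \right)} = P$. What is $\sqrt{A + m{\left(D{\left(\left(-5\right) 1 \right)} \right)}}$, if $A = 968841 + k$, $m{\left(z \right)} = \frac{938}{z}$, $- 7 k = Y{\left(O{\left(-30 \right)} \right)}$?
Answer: $\frac{\sqrt{1186858162}}{35} \approx 984.31$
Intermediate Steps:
$k = - \frac{103}{7}$ ($k = \left(- \frac{1}{7}\right) 103 = - \frac{103}{7} \approx -14.714$)
$A = \frac{6781784}{7}$ ($A = 968841 - \frac{103}{7} = \frac{6781784}{7} \approx 9.6883 \cdot 10^{5}$)
$\sqrt{A + m{\left(D{\left(\left(-5\right) 1 \right)} \right)}} = \sqrt{\frac{6781784}{7} + \frac{938}{\left(\left(-5\right) 1\right)^{2}}} = \sqrt{\frac{6781784}{7} + \frac{938}{\left(-5\right)^{2}}} = \sqrt{\frac{6781784}{7} + \frac{938}{25}} = \sqrt{\frac{169551166}{175}} = \frac{\sqrt{1186858162}}{35}$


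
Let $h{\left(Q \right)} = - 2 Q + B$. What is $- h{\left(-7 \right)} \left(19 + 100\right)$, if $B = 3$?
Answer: $-2023$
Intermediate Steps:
$h{\left(Q \right)} = 3 - 2 Q$ ($h{\left(Q \right)} = - 2 Q + 3 = 3 - 2 Q$)
$- h{\left(-7 \right)} \left(19 + 100\right) = - \left(3 - -14\right) \left(19 + 100\right) = - \left(3 + 14\right) 119 = - 17 \cdot 119 = \left(-1\right) 2023 = -2023$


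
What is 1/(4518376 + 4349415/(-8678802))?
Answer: 2892934/13071362105379 ≈ 2.2132e-7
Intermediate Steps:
1/(4518376 + 4349415/(-8678802)) = 1/(4518376 + 4349415*(-1/8678802)) = 1/(4518376 - 1449805/2892934) = 1/(13071362105379/2892934) = 2892934/13071362105379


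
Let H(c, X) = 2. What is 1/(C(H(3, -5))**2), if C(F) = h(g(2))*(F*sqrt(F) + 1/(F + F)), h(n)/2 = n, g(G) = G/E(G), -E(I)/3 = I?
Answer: 4644/16129 - 576*sqrt(2)/16129 ≈ 0.23742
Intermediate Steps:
E(I) = -3*I
g(G) = -1/3 (g(G) = G/((-3*G)) = G*(-1/(3*G)) = -1/3)
h(n) = 2*n
C(F) = -2*F**(3/2)/3 - 1/(3*F) (C(F) = (2*(-1/3))*(F*sqrt(F) + 1/(F + F)) = -2*(F**(3/2) + 1/(2*F))/3 = -2*F**(3/2)/3 - 1/(3*F))
1/(C(H(3, -5))**2) = 1/(((1/3)*(-1 - 8*sqrt(2))/2)**2) = 1/(((1/3)*(1/2)*(-1 - 8*sqrt(2)))**2) = 1/((-1/6 - 4*sqrt(2)/3)**2) = (-1/6 - 4*sqrt(2)/3)**(-2)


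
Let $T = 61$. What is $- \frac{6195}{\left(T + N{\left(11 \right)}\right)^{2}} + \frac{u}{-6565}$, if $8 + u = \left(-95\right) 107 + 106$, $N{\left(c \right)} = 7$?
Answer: $\frac{5879633}{30356560} \approx 0.19369$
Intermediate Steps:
$u = -10067$ ($u = -8 + \left(\left(-95\right) 107 + 106\right) = -8 + \left(-10165 + 106\right) = -8 - 10059 = -10067$)
$- \frac{6195}{\left(T + N{\left(11 \right)}\right)^{2}} + \frac{u}{-6565} = - \frac{6195}{\left(61 + 7\right)^{2}} - \frac{10067}{-6565} = - \frac{6195}{68^{2}} - - \frac{10067}{6565} = - \frac{6195}{4624} + \frac{10067}{6565} = \frac{5879633}{30356560}$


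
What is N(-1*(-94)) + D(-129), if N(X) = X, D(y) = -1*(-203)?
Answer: 297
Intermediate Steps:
D(y) = 203
N(-1*(-94)) + D(-129) = -1*(-94) + 203 = 94 + 203 = 297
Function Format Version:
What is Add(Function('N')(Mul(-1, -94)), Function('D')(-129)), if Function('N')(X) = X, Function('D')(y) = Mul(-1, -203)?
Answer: 297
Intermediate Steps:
Function('D')(y) = 203
Add(Function('N')(Mul(-1, -94)), Function('D')(-129)) = Add(Mul(-1, -94), 203) = Add(94, 203) = 297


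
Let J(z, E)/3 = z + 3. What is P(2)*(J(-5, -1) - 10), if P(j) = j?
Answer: -32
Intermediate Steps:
J(z, E) = 9 + 3*z (J(z, E) = 3*(z + 3) = 3*(3 + z) = 9 + 3*z)
P(2)*(J(-5, -1) - 10) = 2*((9 + 3*(-5)) - 10) = 2*((9 - 15) - 10) = 2*(-6 - 10) = 2*(-16) = -32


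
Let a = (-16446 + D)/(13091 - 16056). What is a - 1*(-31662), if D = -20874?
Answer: 18783030/593 ≈ 31675.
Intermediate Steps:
a = 7464/593 (a = (-16446 - 20874)/(13091 - 16056) = -37320/(-2965) = -37320*(-1/2965) = 7464/593 ≈ 12.587)
a - 1*(-31662) = 7464/593 - 1*(-31662) = 7464/593 + 31662 = 18783030/593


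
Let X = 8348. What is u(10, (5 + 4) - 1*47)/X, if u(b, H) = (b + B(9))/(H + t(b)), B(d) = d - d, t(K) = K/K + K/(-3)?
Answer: -15/505054 ≈ -2.9700e-5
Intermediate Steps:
t(K) = 1 - K/3 (t(K) = 1 + K*(-⅓) = 1 - K/3)
B(d) = 0
u(b, H) = b/(1 + H - b/3) (u(b, H) = (b + 0)/(H + (1 - b/3)) = b/(1 + H - b/3))
u(10, (5 + 4) - 1*47)/X = (3*10/(3 - 1*10 + 3*((5 + 4) - 1*47)))/8348 = (3*10/(3 - 10 + 3*(9 - 47)))*(1/8348) = (3*10/(3 - 10 + 3*(-38)))*(1/8348) = (3*10/(3 - 10 - 114))*(1/8348) = (3*10/(-121))*(1/8348) = (3*10*(-1/121))*(1/8348) = -30/121*1/8348 = -15/505054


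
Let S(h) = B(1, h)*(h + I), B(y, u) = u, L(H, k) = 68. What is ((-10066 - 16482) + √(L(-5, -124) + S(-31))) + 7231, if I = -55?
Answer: -19317 + √2734 ≈ -19265.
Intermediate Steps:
S(h) = h*(-55 + h) (S(h) = h*(h - 55) = h*(-55 + h))
((-10066 - 16482) + √(L(-5, -124) + S(-31))) + 7231 = ((-10066 - 16482) + √(68 - 31*(-55 - 31))) + 7231 = (-26548 + √(68 - 31*(-86))) + 7231 = (-26548 + √(68 + 2666)) + 7231 = (-26548 + √2734) + 7231 = -19317 + √2734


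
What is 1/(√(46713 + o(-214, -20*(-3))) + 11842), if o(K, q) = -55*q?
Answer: 11842/140189551 - √43413/140189551 ≈ 8.2985e-5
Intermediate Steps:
1/(√(46713 + o(-214, -20*(-3))) + 11842) = 1/(√(46713 - (-1100)*(-3)) + 11842) = 1/(√(46713 - 55*60) + 11842) = 1/(√(46713 - 3300) + 11842) = 1/(√43413 + 11842) = 1/(11842 + √43413)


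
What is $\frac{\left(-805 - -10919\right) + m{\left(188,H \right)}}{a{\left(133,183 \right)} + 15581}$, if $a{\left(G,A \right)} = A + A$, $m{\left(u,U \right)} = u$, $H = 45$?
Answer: $\frac{10302}{15947} \approx 0.64602$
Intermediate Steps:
$a{\left(G,A \right)} = 2 A$
$\frac{\left(-805 - -10919\right) + m{\left(188,H \right)}}{a{\left(133,183 \right)} + 15581} = \frac{\left(-805 - -10919\right) + 188}{2 \cdot 183 + 15581} = \frac{\left(-805 + 10919\right) + 188}{366 + 15581} = \frac{10114 + 188}{15947} = 10302 \cdot \frac{1}{15947} = \frac{10302}{15947}$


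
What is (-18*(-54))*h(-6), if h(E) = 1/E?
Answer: -162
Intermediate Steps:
h(E) = 1/E
(-18*(-54))*h(-6) = -18*(-54)/(-6) = 972*(-⅙) = -162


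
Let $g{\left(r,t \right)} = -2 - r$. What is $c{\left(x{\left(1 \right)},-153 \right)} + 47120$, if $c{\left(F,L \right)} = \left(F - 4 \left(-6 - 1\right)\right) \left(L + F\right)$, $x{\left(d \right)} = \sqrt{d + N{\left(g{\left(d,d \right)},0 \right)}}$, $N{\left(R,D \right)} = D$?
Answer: $42712$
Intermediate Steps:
$x{\left(d \right)} = \sqrt{d}$ ($x{\left(d \right)} = \sqrt{d + 0} = \sqrt{d}$)
$c{\left(F,L \right)} = \left(28 + F\right) \left(F + L\right)$ ($c{\left(F,L \right)} = \left(F - -28\right) \left(F + L\right) = \left(F + 28\right) \left(F + L\right) = \left(28 + F\right) \left(F + L\right)$)
$c{\left(x{\left(1 \right)},-153 \right)} + 47120 = \left(\left(\sqrt{1}\right)^{2} + 28 \sqrt{1} + 28 \left(-153\right) + \sqrt{1} \left(-153\right)\right) + 47120 = \left(1^{2} + 28 \cdot 1 - 4284 + 1 \left(-153\right)\right) + 47120 = \left(1 + 28 - 4284 - 153\right) + 47120 = -4408 + 47120 = 42712$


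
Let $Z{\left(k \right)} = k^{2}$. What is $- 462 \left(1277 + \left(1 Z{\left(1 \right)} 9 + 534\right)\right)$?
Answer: $-840840$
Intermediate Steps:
$- 462 \left(1277 + \left(1 Z{\left(1 \right)} 9 + 534\right)\right) = - 462 \left(1277 + \left(1 \cdot 1^{2} \cdot 9 + 534\right)\right) = - 462 \left(1277 + \left(1 \cdot 1 \cdot 9 + 534\right)\right) = - 462 \left(1277 + \left(1 \cdot 9 + 534\right)\right) = - 462 \left(1277 + \left(9 + 534\right)\right) = - 462 \left(1277 + 543\right) = \left(-462\right) 1820 = -840840$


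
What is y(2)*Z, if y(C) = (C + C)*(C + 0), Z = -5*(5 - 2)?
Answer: -120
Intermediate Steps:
Z = -15 (Z = -5*3 = -15)
y(C) = 2*C**2 (y(C) = (2*C)*C = 2*C**2)
y(2)*Z = (2*2**2)*(-15) = (2*4)*(-15) = 8*(-15) = -120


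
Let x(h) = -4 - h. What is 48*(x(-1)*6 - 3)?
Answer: -1008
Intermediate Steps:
48*(x(-1)*6 - 3) = 48*((-4 - 1*(-1))*6 - 3) = 48*((-4 + 1)*6 - 3) = 48*(-3*6 - 3) = 48*(-18 - 3) = 48*(-21) = -1008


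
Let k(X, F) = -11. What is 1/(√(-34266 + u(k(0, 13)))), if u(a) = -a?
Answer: -I*√34255/34255 ≈ -0.005403*I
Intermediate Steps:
1/(√(-34266 + u(k(0, 13)))) = 1/(√(-34266 - 1*(-11))) = 1/(√(-34266 + 11)) = 1/(√(-34255)) = 1/(I*√34255) = -I*√34255/34255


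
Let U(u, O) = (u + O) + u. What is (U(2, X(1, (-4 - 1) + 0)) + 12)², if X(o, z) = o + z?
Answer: 144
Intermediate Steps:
U(u, O) = O + 2*u (U(u, O) = (O + u) + u = O + 2*u)
(U(2, X(1, (-4 - 1) + 0)) + 12)² = (((1 + ((-4 - 1) + 0)) + 2*2) + 12)² = (((1 + (-5 + 0)) + 4) + 12)² = (((1 - 5) + 4) + 12)² = ((-4 + 4) + 12)² = (0 + 12)² = 12² = 144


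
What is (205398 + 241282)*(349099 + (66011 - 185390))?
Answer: 102611329600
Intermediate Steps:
(205398 + 241282)*(349099 + (66011 - 185390)) = 446680*(349099 - 119379) = 446680*229720 = 102611329600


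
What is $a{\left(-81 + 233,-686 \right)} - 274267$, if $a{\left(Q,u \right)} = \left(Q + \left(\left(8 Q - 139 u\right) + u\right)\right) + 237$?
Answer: $-177994$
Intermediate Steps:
$a{\left(Q,u \right)} = 237 - 138 u + 9 Q$ ($a{\left(Q,u \right)} = \left(Q + \left(\left(- 139 u + 8 Q\right) + u\right)\right) + 237 = \left(Q + \left(- 138 u + 8 Q\right)\right) + 237 = \left(- 138 u + 9 Q\right) + 237 = 237 - 138 u + 9 Q$)
$a{\left(-81 + 233,-686 \right)} - 274267 = \left(237 - -94668 + 9 \left(-81 + 233\right)\right) - 274267 = \left(237 + 94668 + 9 \cdot 152\right) - 274267 = \left(237 + 94668 + 1368\right) - 274267 = 96273 - 274267 = -177994$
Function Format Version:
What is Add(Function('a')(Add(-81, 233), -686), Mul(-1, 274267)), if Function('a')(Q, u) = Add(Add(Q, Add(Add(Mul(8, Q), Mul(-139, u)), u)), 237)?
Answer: -177994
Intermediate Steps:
Function('a')(Q, u) = Add(237, Mul(-138, u), Mul(9, Q)) (Function('a')(Q, u) = Add(Add(Q, Add(Add(Mul(-139, u), Mul(8, Q)), u)), 237) = Add(Add(Q, Add(Mul(-138, u), Mul(8, Q))), 237) = Add(Add(Mul(-138, u), Mul(9, Q)), 237) = Add(237, Mul(-138, u), Mul(9, Q)))
Add(Function('a')(Add(-81, 233), -686), Mul(-1, 274267)) = Add(Add(237, Mul(-138, -686), Mul(9, Add(-81, 233))), Mul(-1, 274267)) = Add(Add(237, 94668, Mul(9, 152)), -274267) = Add(Add(237, 94668, 1368), -274267) = Add(96273, -274267) = -177994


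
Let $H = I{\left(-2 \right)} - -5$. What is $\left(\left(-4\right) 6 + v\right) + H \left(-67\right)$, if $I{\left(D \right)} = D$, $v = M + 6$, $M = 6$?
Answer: $-213$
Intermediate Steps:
$v = 12$ ($v = 6 + 6 = 12$)
$H = 3$ ($H = -2 - -5 = -2 + 5 = 3$)
$\left(\left(-4\right) 6 + v\right) + H \left(-67\right) = \left(\left(-4\right) 6 + 12\right) + 3 \left(-67\right) = \left(-24 + 12\right) - 201 = -12 - 201 = -213$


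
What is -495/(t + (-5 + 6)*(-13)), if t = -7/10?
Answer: 4950/137 ≈ 36.131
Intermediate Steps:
t = -7/10 (t = -7*1/10 = -7/10 ≈ -0.70000)
-495/(t + (-5 + 6)*(-13)) = -495/(-7/10 + (-5 + 6)*(-13)) = -495/(-7/10 + 1*(-13)) = -495/(-7/10 - 13) = -495/(-137/10) = -495*(-10/137) = 4950/137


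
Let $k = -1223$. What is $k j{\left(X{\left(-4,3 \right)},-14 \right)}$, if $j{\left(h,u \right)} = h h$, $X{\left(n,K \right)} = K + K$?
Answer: $-44028$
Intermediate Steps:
$X{\left(n,K \right)} = 2 K$
$j{\left(h,u \right)} = h^{2}$
$k j{\left(X{\left(-4,3 \right)},-14 \right)} = - 1223 \left(2 \cdot 3\right)^{2} = - 1223 \cdot 6^{2} = \left(-1223\right) 36 = -44028$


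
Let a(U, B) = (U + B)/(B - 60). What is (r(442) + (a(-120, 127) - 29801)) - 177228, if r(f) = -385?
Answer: -13896731/67 ≈ -2.0741e+5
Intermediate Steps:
a(U, B) = (B + U)/(-60 + B)
(r(442) + (a(-120, 127) - 29801)) - 177228 = (-385 + ((127 - 120)/(-60 + 127) - 29801)) - 177228 = (-385 + (7/67 - 29801)) - 177228 = (-385 - 1996660/67) - 177228 = -2022455/67 - 177228 = -13896731/67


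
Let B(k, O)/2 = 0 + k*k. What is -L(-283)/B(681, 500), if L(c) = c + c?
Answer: 283/463761 ≈ 0.00061023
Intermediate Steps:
B(k, O) = 2*k² (B(k, O) = 2*(0 + k*k) = 2*(0 + k²) = 2*k²)
L(c) = 2*c
-L(-283)/B(681, 500) = -2*(-283)/(2*681²) = -(-566)/(2*463761) = -(-566)/927522 = -1*(-283/463761) = 283/463761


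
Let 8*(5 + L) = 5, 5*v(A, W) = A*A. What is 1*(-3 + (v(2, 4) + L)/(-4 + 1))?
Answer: -217/120 ≈ -1.8083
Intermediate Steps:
v(A, W) = A²/5 (v(A, W) = (A*A)/5 = A²/5)
L = -35/8 (L = -5 + (⅛)*5 = -5 + 5/8 = -35/8 ≈ -4.3750)
1*(-3 + (v(2, 4) + L)/(-4 + 1)) = 1*(-3 + ((⅕)*2² - 35/8)/(-4 + 1)) = 1*(-3 + ((⅕)*4 - 35/8)/(-3)) = 1*(-3 + (⅘ - 35/8)*(-⅓)) = 1*(-3 - 143/40*(-⅓)) = 1*(-3 + 143/120) = 1*(-217/120) = -217/120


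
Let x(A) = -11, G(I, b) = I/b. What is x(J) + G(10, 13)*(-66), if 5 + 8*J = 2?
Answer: -803/13 ≈ -61.769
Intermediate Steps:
J = -3/8 (J = -5/8 + (⅛)*2 = -5/8 + ¼ = -3/8 ≈ -0.37500)
x(J) + G(10, 13)*(-66) = -11 + (10/13)*(-66) = -11 - 660/13 = -803/13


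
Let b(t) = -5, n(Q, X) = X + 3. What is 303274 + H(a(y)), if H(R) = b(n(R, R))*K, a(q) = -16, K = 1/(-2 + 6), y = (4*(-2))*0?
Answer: 1213091/4 ≈ 3.0327e+5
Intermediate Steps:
n(Q, X) = 3 + X
y = 0 (y = -8*0 = 0)
K = 1/4 ≈ 0.25000
H(R) = -5/4 (H(R) = -5*1/4 = -5/4)
303274 + H(a(y)) = 303274 - 5/4 = 1213091/4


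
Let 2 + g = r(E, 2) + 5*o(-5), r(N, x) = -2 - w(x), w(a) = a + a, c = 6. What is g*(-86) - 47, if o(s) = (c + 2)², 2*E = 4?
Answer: -26879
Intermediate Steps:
w(a) = 2*a
E = 2 (E = (½)*4 = 2)
r(N, x) = -2 - 2*x
o(s) = 64 (o(s) = (6 + 2)² = 8² = 64)
g = 312 (g = -2 + ((-2 - 2*2) + 5*64) = -2 + ((-2 - 4) + 320) = -2 + (-6 + 320) = -2 + 314 = 312)
g*(-86) - 47 = 312*(-86) - 47 = -26832 - 47 = -26879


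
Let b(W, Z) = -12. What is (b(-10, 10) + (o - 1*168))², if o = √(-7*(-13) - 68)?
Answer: (180 - √23)² ≈ 30697.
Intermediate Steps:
o = √23 (o = √(91 - 68) = √23 ≈ 4.7958)
(b(-10, 10) + (o - 1*168))² = (-12 + (√23 - 1*168))² = (-12 + (√23 - 168))² = (-12 + (-168 + √23))² = (-180 + √23)²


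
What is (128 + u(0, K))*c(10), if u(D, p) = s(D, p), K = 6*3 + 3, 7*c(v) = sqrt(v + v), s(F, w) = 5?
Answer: 38*sqrt(5) ≈ 84.971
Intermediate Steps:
c(v) = sqrt(2)*sqrt(v)/7 (c(v) = sqrt(v + v)/7 = sqrt(2*v)/7 = (sqrt(2)*sqrt(v))/7 = sqrt(2)*sqrt(v)/7)
K = 21 (K = 18 + 3 = 21)
u(D, p) = 5
(128 + u(0, K))*c(10) = (128 + 5)*(sqrt(2)*sqrt(10)/7) = 133*(2*sqrt(5)/7) = 38*sqrt(5)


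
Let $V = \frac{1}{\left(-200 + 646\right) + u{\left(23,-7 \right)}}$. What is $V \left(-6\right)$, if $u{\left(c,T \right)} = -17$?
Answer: $- \frac{2}{143} \approx -0.013986$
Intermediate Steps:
$V = \frac{1}{429}$ ($V = \frac{1}{\left(-200 + 646\right) - 17} = \frac{1}{446 - 17} = \frac{1}{429} \approx 0.002331$)
$V \left(-6\right) = \frac{1}{429} \left(-6\right) = - \frac{2}{143}$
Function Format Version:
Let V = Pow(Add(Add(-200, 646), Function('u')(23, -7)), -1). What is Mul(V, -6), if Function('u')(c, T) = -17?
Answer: Rational(-2, 143) ≈ -0.013986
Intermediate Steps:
V = Rational(1, 429) (V = Pow(Add(Add(-200, 646), -17), -1) = Pow(Add(446, -17), -1) = Pow(429, -1) = Rational(1, 429) ≈ 0.0023310)
Mul(V, -6) = Mul(Rational(1, 429), -6) = Rational(-2, 143)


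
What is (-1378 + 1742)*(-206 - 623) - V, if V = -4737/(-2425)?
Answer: -731763037/2425 ≈ -3.0176e+5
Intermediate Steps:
V = 4737/2425 (V = -4737*(-1/2425) = 4737/2425 ≈ 1.9534)
(-1378 + 1742)*(-206 - 623) - V = (-1378 + 1742)*(-206 - 623) - 1*4737/2425 = 364*(-829) - 4737/2425 = -301756 - 4737/2425 = -731763037/2425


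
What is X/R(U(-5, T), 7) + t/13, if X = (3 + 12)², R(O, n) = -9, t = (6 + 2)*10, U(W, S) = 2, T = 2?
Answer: -245/13 ≈ -18.846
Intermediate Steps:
t = 80 (t = 8*10 = 80)
X = 225 (X = 15² = 225)
X/R(U(-5, T), 7) + t/13 = 225/(-9) + 80/13 = 225*(-⅑) + 80*(1/13) = -25 + 80/13 = -245/13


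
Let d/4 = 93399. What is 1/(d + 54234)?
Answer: 1/427830 ≈ 2.3374e-6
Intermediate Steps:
d = 373596 (d = 4*93399 = 373596)
1/(d + 54234) = 1/(373596 + 54234) = 1/427830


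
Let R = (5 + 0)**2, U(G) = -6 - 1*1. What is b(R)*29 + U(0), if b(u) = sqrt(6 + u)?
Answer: -7 + 29*sqrt(31) ≈ 154.47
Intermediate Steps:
U(G) = -7 (U(G) = -6 - 1 = -7)
R = 25 (R = 5**2 = 25)
b(R)*29 + U(0) = sqrt(6 + 25)*29 - 7 = sqrt(31)*29 - 7 = 29*sqrt(31) - 7 = -7 + 29*sqrt(31)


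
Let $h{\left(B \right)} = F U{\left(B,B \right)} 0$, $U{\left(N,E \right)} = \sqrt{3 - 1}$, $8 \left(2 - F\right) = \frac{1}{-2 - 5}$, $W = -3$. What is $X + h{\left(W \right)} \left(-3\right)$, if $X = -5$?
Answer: $-5$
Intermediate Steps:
$F = \frac{113}{56}$ ($F = 2 - \frac{1}{8 \left(-2 - 5\right)} = 2 - \frac{1}{8 \left(-7\right)} = 2 - - \frac{1}{56} = 2 + \frac{1}{56} = \frac{113}{56} \approx 2.0179$)
$U{\left(N,E \right)} = \sqrt{2}$
$h{\left(B \right)} = 0$ ($h{\left(B \right)} = \frac{113 \sqrt{2}}{56} \cdot 0 = 0$)
$X + h{\left(W \right)} \left(-3\right) = -5 + 0 \left(-3\right) = -5 + 0 = -5$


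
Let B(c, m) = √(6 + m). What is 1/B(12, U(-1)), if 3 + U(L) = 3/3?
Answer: ½ ≈ 0.50000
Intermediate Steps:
U(L) = -2 (U(L) = -3 + 3/3 = -3 + 3*(⅓) = -3 + 1 = -2)
1/B(12, U(-1)) = 1/(√(6 - 2)) = 1/(√4) = 1/2 = ½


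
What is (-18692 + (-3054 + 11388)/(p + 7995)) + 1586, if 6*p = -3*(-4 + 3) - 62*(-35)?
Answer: -857696154/50143 ≈ -17105.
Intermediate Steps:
p = 2173/6 (p = (-3*(-4 + 3) - 62*(-35))/6 = (-3*(-1) + 2170)/6 = (3 + 2170)/6 = (⅙)*2173 = 2173/6 ≈ 362.17)
(-18692 + (-3054 + 11388)/(p + 7995)) + 1586 = (-18692 + (-3054 + 11388)/(2173/6 + 7995)) + 1586 = (-18692 + 8334/(50143/6)) + 1586 = (-18692 + 8334*(6/50143)) + 1586 = (-18692 + 50004/50143) + 1586 = -937222952/50143 + 1586 = -857696154/50143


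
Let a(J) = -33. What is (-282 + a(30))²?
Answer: 99225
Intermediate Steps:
(-282 + a(30))² = (-282 - 33)² = (-315)² = 99225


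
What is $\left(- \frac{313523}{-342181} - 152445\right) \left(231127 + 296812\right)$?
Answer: $- \frac{3934161381715094}{48883} \approx -8.0481 \cdot 10^{10}$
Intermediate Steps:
$\left(- \frac{313523}{-342181} - 152445\right) \left(231127 + 296812\right) = \left(\left(-313523\right) \left(- \frac{1}{342181}\right) - 152445\right) 527939 = \left(\frac{44789}{48883} - 152445\right) 527939 = \left(- \frac{7451924146}{48883}\right) 527939 = - \frac{3934161381715094}{48883}$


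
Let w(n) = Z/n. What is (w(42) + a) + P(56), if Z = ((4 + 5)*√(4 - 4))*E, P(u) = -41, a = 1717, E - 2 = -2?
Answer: 1676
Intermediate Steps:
E = 0 (E = 2 - 2 = 0)
Z = 0 (Z = ((4 + 5)*√(4 - 4))*0 = (9*√0)*0 = (9*0)*0 = 0*0 = 0)
w(n) = 0 (w(n) = 0/n = 0)
(w(42) + a) + P(56) = (0 + 1717) - 41 = 1717 - 41 = 1676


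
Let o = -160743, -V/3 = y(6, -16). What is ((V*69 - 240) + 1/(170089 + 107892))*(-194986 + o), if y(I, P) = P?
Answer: -27616135893587/25271 ≈ -1.0928e+9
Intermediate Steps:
V = 48 (V = -3*(-16) = 48)
((V*69 - 240) + 1/(170089 + 107892))*(-194986 + o) = ((48*69 - 240) + 1/(170089 + 107892))*(-194986 - 160743) = ((3312 - 240) + 1/277981)*(-355729) = (3072 + 1/277981)*(-355729) = (853957633/277981)*(-355729) = -27616135893587/25271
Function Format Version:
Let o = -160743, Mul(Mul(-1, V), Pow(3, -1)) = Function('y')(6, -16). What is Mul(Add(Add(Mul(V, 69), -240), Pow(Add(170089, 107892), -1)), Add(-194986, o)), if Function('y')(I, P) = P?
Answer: Rational(-27616135893587, 25271) ≈ -1.0928e+9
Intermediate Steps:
V = 48 (V = Mul(-3, -16) = 48)
Mul(Add(Add(Mul(V, 69), -240), Pow(Add(170089, 107892), -1)), Add(-194986, o)) = Mul(Add(Add(Mul(48, 69), -240), Pow(Add(170089, 107892), -1)), Add(-194986, -160743)) = Mul(Add(Add(3312, -240), Pow(277981, -1)), -355729) = Mul(Add(3072, Rational(1, 277981)), -355729) = Mul(Rational(853957633, 277981), -355729) = Rational(-27616135893587, 25271)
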